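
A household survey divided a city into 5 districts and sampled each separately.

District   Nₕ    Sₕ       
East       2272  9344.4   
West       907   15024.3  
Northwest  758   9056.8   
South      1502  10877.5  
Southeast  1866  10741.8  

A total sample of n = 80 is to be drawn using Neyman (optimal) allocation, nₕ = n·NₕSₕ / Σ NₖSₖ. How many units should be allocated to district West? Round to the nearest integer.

Σ NₕSₕ = 2272·9344.4 + 907·15024.3 + 758·9056.8 + 1502·10877.5 + 1866·10741.8 = 78104775.1.
Share for West: 13627040.1/78104775.1 = 0.17447.
n_West = 80 × 0.17447 = 13.958... → 14.

14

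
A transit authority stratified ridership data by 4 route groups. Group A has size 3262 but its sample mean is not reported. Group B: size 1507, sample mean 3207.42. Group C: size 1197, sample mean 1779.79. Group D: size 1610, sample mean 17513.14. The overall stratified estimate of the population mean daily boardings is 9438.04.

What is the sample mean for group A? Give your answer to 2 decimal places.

11141.15

N = 3262 + 1507 + 1197 + 1610 = 7576.
Overall total = μ·N = 9438.04·7576 = 71502591.04.
Subtract the known strata: 1507·3207.42 + 1197·1779.79 + 1610·17513.14 = 35160145.97.
Remaining total for group A: 71502591.04 − 35160145.97 = 36342445.07.
Divide by its size: 36342445.07 / 3262 = 11141.1542... → 11141.15.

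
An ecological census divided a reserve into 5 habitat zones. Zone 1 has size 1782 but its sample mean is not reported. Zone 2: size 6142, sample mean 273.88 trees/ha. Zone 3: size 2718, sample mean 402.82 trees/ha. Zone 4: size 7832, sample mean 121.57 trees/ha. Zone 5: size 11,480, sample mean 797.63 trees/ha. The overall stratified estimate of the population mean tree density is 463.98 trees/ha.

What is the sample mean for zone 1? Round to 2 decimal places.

Σ Nₕx̄ₕ = N·μ, so 1782·x̄_1 = 29954·463.98 − (6142·273.88 + 2718·402.82 + 7832·121.57 + 11480·797.63).
= 13898056.92 − 12885964.36 = 1012092.56.
x̄_1 = 1012092.56 / 1782 = 567.9532... → 567.95.

567.95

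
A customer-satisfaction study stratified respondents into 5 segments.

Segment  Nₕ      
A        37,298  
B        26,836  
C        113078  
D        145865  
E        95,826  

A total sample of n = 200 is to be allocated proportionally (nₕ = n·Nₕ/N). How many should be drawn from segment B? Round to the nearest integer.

13

N = 37298 + 26836 + 113078 + 145865 + 95826 = 418903.
n_B = 200·26836/418903 = 12.813... → 13.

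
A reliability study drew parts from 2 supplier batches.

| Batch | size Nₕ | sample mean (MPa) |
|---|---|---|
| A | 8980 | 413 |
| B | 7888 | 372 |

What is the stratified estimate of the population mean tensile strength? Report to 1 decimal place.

393.8

N = 8980 + 7888 = 16868.
Weight each subgroup mean by Nₕ/N and sum.
Σ Nₕx̄ₕ = 8980·413 + 7888·372 = 3708740 + 2934336 = 6643076.
Divide by N: 6643076 / 16868 = 393.827... → 393.8.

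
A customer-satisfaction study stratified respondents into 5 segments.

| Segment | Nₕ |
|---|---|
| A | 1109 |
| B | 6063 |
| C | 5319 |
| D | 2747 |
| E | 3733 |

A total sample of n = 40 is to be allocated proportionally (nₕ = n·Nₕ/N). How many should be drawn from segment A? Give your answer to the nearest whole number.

2

N = 1109 + 6063 + 5319 + 2747 + 3733 = 18971.
n_A = 40·1109/18971 = 2.338... → 2.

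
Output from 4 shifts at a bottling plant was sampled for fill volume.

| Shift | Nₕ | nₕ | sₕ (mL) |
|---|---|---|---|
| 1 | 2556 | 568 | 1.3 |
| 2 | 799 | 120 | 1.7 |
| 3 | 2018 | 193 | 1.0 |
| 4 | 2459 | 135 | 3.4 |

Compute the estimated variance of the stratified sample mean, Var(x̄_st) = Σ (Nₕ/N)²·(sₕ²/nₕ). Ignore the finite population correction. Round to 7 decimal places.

N = 7832; Wₕ = Nₕ/N.
shift 1: (2556/7832)²·1.3²/568 = 0.0003168945
shift 2: (799/7832)²·1.7²/120 = 0.0002506483
shift 3: (2018/7832)²·1.0²/193 = 0.0003439851
shift 4: (2459/7832)²·3.4²/135 = 0.0084410363
Sum = 0.0093525642 → 0.0093526.

0.0093526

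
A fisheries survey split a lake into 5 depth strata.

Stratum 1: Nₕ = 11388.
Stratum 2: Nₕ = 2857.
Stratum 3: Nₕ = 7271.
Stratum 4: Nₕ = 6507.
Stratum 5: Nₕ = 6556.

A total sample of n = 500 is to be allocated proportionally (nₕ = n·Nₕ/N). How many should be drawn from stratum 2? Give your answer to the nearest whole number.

41

N = 11388 + 2857 + 7271 + 6507 + 6556 = 34579.
n_2 = 500·2857/34579 = 41.311... → 41.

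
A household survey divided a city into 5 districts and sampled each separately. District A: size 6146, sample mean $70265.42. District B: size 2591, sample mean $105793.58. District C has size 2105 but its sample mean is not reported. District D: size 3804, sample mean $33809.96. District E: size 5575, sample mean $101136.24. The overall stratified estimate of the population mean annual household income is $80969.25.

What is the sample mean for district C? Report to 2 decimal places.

113477.03

Σ Nₕx̄ₕ = N·μ, so 2105·x̄_C = 20221·80969.25 − (6146·70265.42 + 2591·105793.58 + 3804·33809.96 + 5575·101136.24).
= 1637279204.25 − 1398410062.94 = 238869141.31.
x̄_C = 238869141.31 / 2105 = 113477.0268... → 113477.03.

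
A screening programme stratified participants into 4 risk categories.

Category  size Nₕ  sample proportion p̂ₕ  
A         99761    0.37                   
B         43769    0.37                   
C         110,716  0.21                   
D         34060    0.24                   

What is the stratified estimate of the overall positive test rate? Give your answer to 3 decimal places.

Wₕ = Nₕ/N with N = 288306: 0.3460, 0.1518, 0.3840, 0.1181.
p̂_st = 0.3460·0.37 + 0.1518·0.37 + 0.3840·0.21 + 0.1181·0.24 ≈ 0.29320... → 0.293.

0.293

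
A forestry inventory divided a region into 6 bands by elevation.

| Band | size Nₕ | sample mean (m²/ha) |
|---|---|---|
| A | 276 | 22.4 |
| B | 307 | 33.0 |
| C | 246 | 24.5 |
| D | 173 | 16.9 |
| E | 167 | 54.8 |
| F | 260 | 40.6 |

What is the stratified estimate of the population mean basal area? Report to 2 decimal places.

31.47

N = 276 + 307 + 246 + 173 + 167 + 260 = 1429.
Overall mean = Σ (Nₕ/N)·x̄ₕ — weight by population share, not a simple average.
Σ Nₕx̄ₕ = 276·22.4 + 307·33.0 + 246·24.5 + 173·16.9 + 167·54.8 + 260·40.6 = 6182.4 + 10131 + 6027 + 2923.7 + 9151.6 + 10556 = 44971.7.
Divide by N: 44971.7 / 1429 = 31.4707... → 31.47.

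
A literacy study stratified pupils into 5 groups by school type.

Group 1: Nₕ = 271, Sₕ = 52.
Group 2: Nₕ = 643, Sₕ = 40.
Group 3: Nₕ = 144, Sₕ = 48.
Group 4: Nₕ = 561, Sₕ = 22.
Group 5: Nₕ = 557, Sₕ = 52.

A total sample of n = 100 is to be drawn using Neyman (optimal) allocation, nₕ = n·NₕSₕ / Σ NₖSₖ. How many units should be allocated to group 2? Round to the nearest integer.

29

Σ NₕSₕ = 271·52 + 643·40 + 144·48 + 561·22 + 557·52 = 88030.
Share for 2: 25720/88030 = 0.29217.
n_2 = 100 × 0.29217 = 29.217... → 29.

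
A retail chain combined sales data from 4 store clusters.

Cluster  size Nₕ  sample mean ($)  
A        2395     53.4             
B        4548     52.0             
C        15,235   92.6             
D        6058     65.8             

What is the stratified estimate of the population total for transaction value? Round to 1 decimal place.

2173766.4

A: 2395·53.4 = 127893
B: 4548·52.0 = 236496
C: 15235·92.6 = 1410761
D: 6058·65.8 = 398616.4
τ̂ = Σ Nₕx̄ₕ = 2173766.4.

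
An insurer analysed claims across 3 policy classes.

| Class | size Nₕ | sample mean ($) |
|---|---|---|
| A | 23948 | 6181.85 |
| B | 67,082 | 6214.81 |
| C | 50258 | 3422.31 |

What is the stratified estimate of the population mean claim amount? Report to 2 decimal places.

N = 23948 + 67082 + 50258 = 141288.
Weight each subgroup mean by Nₕ/N and sum.
Σ Nₕx̄ₕ = 23948·6181.85 + 67082·6214.81 + 50258·3422.31 = 148042943.8 + 416901884.42 + 171998455.98 = 736943284.2.
Divide by N: 736943284.2 / 141288 = 5215.8944... → 5215.89.

5215.89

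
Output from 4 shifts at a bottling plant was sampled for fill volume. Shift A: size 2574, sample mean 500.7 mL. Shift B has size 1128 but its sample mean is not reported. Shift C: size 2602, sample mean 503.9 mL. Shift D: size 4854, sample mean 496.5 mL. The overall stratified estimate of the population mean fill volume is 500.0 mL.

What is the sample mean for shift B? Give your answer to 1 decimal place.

N = 2574 + 1128 + 2602 + 4854 = 11158.
Overall total = μ·N = 500.0·11158 = 5579000.
Subtract the known strata: 2574·500.7 + 2602·503.9 + 4854·496.5 = 5009960.6.
Remaining total for shift B: 5579000 − 5009960.6 = 569039.4.
Divide by its size: 569039.4 / 1128 = 504.468... → 504.5.

504.5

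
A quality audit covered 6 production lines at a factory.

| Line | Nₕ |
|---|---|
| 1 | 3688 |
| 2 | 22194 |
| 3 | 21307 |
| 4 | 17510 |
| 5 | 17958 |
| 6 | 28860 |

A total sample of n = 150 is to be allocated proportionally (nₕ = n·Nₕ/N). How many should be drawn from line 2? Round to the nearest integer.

N = 3688 + 22194 + 21307 + 17510 + 17958 + 28860 = 111517.
n_2 = 150·22194/111517 = 29.853... → 30.

30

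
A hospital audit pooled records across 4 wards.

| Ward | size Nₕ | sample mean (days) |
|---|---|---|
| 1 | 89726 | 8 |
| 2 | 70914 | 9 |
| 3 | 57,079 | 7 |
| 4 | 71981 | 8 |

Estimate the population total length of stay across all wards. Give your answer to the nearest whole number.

2331435

1: 89726·8 = 717808
2: 70914·9 = 638226
3: 57079·7 = 399553
4: 71981·8 = 575848
τ̂ = Σ Nₕx̄ₕ = 2331435.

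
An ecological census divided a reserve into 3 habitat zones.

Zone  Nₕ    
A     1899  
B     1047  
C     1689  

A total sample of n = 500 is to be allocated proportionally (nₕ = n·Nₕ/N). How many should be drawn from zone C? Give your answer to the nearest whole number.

Share of zone C = 1689/4635 = 0.36440.
Allocate 500 × 0.36440 = 182.201... → 182.

182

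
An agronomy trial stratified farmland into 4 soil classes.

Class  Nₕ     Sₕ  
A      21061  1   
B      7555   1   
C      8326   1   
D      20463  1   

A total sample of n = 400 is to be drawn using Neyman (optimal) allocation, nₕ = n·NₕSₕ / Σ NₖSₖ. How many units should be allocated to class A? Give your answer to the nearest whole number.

147

A: NₕSₕ = 21061·1 = 21061
B: NₕSₕ = 7555·1 = 7555
C: NₕSₕ = 8326·1 = 8326
D: NₕSₕ = 20463·1 = 20463
Σ NₕSₕ = 57405.
n_A = 400·21061/57405 = 146.754... → 147.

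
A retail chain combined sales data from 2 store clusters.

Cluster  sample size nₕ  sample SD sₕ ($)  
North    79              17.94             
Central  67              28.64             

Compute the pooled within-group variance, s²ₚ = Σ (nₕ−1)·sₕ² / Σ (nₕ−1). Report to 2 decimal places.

550.28

North: (79−1)·17.94² = 78·321.8436 = 25103.8008
Central: (67−1)·28.64² = 66·820.2496 = 54136.4736
Numerator = 79240.2744; denominator = Σ(nₕ−1) = 144.
s²ₚ = 79240.2744/144 = 550.2797... → 550.28.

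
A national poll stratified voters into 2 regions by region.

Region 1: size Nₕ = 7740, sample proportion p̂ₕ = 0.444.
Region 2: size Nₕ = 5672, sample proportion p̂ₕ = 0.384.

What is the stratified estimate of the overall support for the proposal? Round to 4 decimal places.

0.4186

N = 7740 + 5672 = 13412.
Overall proportion = Σ (Nₕ/N)·p̂ₕ.
Σ Nₕp̂ₕ = 3436.56 + 2178.048 = 5614.608.
5614.608 / 13412 = 0.418626... → 0.4186.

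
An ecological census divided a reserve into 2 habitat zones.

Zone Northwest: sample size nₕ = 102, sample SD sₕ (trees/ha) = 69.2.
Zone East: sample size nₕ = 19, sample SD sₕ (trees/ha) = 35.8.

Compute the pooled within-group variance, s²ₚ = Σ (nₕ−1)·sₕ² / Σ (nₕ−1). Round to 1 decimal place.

4258.2

Northwest: (102−1)·69.2² = 101·4788.64 = 483652.64
East: (19−1)·35.8² = 18·1281.64 = 23069.52
Numerator = 506722.16; denominator = Σ(nₕ−1) = 119.
s²ₚ = 506722.16/119 = 4258.169... → 4258.2.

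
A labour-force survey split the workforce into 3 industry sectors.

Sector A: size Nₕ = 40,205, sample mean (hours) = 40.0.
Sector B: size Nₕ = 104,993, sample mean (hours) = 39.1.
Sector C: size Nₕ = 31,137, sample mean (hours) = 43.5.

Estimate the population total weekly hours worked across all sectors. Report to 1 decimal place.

A: 40205·40.0 = 1608200
B: 104993·39.1 = 4105226.3
C: 31137·43.5 = 1354459.5
τ̂ = Σ Nₕx̄ₕ = 7067885.8.

7067885.8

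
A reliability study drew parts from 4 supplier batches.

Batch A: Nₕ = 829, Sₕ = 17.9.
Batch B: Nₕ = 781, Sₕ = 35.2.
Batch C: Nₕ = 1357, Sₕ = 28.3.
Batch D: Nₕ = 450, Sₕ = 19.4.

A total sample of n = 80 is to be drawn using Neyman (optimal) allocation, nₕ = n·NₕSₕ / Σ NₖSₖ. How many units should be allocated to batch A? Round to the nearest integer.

13

Σ NₕSₕ = 829·17.9 + 781·35.2 + 1357·28.3 + 450·19.4 = 89463.4.
Share for A: 14839.1/89463.4 = 0.16587.
n_A = 80 × 0.16587 = 13.269... → 13.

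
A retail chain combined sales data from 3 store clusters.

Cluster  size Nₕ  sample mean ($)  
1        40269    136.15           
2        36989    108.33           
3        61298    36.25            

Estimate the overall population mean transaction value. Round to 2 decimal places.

84.53

N = 138556; weights Wₕ = Nₕ/N = (0.2906, 0.2670, 0.4424).
x̄_st = Σ Wₕ·x̄ₕ = 0.2906·136.15 + 0.2670·108.33 + 0.4424·36.25 ≈ 84.5268...
→ 84.53.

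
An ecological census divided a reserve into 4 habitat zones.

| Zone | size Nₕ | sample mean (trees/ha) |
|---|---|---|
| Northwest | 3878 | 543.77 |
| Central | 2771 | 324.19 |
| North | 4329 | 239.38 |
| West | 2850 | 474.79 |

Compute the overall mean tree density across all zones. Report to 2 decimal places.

390.26

x̄_st = (Σ Nₕx̄ₕ) / (Σ Nₕ) = (3878·543.77 + 2771·324.19 + 4329·239.38 + 2850·474.79) / 13828
= 5396498.07 / 13828 = 390.2588... → 390.26.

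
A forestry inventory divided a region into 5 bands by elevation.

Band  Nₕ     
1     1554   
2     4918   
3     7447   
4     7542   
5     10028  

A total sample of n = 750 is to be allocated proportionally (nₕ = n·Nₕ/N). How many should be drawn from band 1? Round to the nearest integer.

N = 1554 + 4918 + 7447 + 7542 + 10028 = 31489.
n_1 = 750·1554/31489 = 37.013... → 37.

37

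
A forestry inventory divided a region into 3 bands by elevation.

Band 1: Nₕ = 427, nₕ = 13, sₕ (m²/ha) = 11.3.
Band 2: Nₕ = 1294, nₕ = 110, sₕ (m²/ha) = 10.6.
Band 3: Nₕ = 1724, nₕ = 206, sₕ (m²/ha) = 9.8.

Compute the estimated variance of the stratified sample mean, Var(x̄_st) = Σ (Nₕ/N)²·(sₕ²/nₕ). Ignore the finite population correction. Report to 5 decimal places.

0.41177

N = 3445. Term for each stratum: Wₕ²sₕ²/nₕ.
Var(x̄_st) = 0.15090055 + 0.14411499 + 0.11675648 = 0.41177202 → 0.41177.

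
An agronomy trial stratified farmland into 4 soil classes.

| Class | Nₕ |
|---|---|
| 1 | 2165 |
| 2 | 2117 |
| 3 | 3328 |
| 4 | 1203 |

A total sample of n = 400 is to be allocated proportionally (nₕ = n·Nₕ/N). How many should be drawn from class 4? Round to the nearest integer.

Share of class 4 = 1203/8813 = 0.13650.
Allocate 400 × 0.13650 = 54.601... → 55.

55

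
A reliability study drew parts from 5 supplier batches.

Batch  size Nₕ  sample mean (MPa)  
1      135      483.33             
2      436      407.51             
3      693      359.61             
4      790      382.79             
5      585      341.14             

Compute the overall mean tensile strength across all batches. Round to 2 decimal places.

x̄_st = (Σ Nₕx̄ₕ) / (Σ Nₕ) = (135·483.33 + 436·407.51 + 693·359.61 + 790·382.79 + 585·341.14) / 2639
= 994104.64 / 2639 = 376.6975... → 376.70.

376.70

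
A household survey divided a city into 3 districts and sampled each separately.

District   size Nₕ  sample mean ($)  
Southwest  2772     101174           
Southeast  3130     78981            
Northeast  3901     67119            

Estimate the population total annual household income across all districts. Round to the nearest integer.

Southwest: 2772·101174 = 280454328
Southeast: 3130·78981 = 247210530
Northeast: 3901·67119 = 261831219
τ̂ = Σ Nₕx̄ₕ = 789496077.

789496077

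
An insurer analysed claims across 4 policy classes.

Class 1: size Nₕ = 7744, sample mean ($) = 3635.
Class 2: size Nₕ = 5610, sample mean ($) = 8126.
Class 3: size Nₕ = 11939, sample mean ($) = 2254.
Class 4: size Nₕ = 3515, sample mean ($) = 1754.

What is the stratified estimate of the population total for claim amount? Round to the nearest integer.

106812116

Population total = Σ Nₕ·x̄ₕ (each stratum's size times its mean).
7744·3635 + 5610·8126 + 11939·2254 + 3515·1754 = 28149440 + 45586860 + 26910506 + 6165310 = 106812116.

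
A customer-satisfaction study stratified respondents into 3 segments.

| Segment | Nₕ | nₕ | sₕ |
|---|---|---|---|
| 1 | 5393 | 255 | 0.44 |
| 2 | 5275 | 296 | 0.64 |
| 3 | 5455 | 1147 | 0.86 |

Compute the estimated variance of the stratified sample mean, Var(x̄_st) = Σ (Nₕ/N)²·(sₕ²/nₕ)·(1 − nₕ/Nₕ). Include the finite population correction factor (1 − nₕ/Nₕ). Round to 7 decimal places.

N = 16123; Wₕ = Nₕ/N.
segment 1: (5393/16123)²·0.44²/255·(1 − 255/5393) = 0.0000809278
segment 2: (5275/16123)²·0.64²/296·(1 − 296/5275) = 0.0001398109
segment 3: (5455/16123)²·0.86²/1147·(1 − 1147/5455) = 0.0000582924
Sum = 0.0002790312 → 0.0002790.

0.0002790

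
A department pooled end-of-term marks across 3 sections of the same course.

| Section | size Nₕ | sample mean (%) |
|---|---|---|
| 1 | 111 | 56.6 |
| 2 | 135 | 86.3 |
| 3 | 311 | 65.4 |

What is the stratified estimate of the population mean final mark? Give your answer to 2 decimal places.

N = 111 + 135 + 311 = 557.
The stratified mean weights each stratum mean by its population share Nₕ/N.
Σ Nₕx̄ₕ = 111·56.6 + 135·86.3 + 311·65.4 = 6282.6 + 11650.5 + 20339.4 = 38272.5.
Divide by N: 38272.5 / 557 = 68.7118... → 68.71.

68.71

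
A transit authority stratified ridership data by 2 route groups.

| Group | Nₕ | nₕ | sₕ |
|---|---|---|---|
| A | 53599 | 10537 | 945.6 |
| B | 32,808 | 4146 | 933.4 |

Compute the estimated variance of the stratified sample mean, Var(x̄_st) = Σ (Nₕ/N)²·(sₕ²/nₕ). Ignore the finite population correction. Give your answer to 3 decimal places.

N = 86407; Wₕ = Nₕ/N.
group A: (53599/86407)²·945.6²/10537 = 32.652277
group B: (32808/86407)²·933.4²/4146 = 30.294791
Sum = 62.947067 → 62.947.

62.947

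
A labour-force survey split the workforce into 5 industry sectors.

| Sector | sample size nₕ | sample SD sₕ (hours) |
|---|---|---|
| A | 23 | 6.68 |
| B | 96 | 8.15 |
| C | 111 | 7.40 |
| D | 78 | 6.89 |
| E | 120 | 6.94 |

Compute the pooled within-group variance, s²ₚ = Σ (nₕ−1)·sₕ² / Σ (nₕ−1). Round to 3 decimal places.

53.670

Degrees of freedom: 22 + 95 + 110 + 77 + 119 = 423.
Σ(nₕ−1)sₕ² = 22·44.6224 + 95·66.4225 + 110·54.76 + 77·47.4721 + 119·48.1636 = 22702.2504.
s²ₚ = 22702.2504 / 423 = 53.66962... → 53.670.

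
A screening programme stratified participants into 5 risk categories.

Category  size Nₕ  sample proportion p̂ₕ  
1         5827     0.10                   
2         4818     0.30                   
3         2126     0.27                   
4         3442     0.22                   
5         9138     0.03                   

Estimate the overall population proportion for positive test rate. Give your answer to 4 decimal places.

0.1433

N = 5827 + 4818 + 2126 + 3442 + 9138 = 25351.
Overall proportion = Σ (Nₕ/N)·p̂ₕ.
Σ Nₕp̂ₕ = 582.7 + 1445.4 + 574.02 + 757.24 + 274.14 = 3633.5.
3633.5 / 25351 = 0.143328... → 0.1433.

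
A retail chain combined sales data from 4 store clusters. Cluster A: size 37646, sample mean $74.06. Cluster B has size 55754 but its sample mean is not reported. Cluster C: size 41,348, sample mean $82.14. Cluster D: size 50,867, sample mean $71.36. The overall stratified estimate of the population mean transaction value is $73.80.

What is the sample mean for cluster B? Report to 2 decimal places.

N = 37646 + 55754 + 41348 + 50867 = 185615.
Overall total = μ·N = 73.80·185615 = 13698387.
Subtract the known strata: 37646·74.06 + 41348·82.14 + 50867·71.36 = 9814256.6.
Remaining total for cluster B: 13698387 − 9814256.6 = 3884130.4.
Divide by its size: 3884130.4 / 55754 = 69.6655... → 69.67.

69.67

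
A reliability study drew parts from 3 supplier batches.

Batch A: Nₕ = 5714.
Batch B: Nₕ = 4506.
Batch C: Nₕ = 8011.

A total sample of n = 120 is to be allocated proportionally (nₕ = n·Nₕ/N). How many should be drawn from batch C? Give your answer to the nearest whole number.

N = 5714 + 4506 + 8011 = 18231.
n_C = 120·8011/18231 = 52.730... → 53.

53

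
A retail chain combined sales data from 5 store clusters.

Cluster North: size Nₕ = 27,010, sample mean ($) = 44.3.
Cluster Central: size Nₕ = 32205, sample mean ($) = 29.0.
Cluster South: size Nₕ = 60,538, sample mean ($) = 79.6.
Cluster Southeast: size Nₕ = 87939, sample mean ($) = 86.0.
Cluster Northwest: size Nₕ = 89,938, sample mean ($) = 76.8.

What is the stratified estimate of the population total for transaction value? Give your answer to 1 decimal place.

21419305.2

North: 27010·44.3 = 1196543
Central: 32205·29.0 = 933945
South: 60538·79.6 = 4818824.8
Southeast: 87939·86.0 = 7562754
Northwest: 89938·76.8 = 6907238.4
τ̂ = Σ Nₕx̄ₕ = 21419305.2.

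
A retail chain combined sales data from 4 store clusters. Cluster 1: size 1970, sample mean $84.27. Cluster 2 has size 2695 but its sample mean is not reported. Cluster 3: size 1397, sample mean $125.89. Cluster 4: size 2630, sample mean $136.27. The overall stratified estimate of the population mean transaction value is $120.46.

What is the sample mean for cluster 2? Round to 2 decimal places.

128.67

N = 1970 + 2695 + 1397 + 2630 = 8692.
Overall total = μ·N = 120.46·8692 = 1047038.32.
Subtract the known strata: 1970·84.27 + 1397·125.89 + 2630·136.27 = 700270.33.
Remaining total for cluster 2: 1047038.32 − 700270.33 = 346767.99.
Divide by its size: 346767.99 / 2695 = 128.6709... → 128.67.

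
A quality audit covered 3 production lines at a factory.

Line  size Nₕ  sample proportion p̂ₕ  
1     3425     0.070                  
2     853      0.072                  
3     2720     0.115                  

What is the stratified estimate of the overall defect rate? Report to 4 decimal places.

0.0877

N = 3425 + 853 + 2720 = 6998.
Overall proportion = Σ (Nₕ/N)·p̂ₕ.
Σ Nₕp̂ₕ = 239.75 + 61.416 + 312.8 = 613.966.
613.966 / 6998 = 0.087734... → 0.0877.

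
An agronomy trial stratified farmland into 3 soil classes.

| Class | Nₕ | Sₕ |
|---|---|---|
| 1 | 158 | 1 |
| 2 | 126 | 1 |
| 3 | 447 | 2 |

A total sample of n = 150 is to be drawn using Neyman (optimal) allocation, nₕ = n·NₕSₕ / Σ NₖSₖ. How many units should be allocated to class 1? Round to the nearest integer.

Σ NₕSₕ = 158·1 + 126·1 + 447·2 = 1178.
Share for 1: 158/1178 = 0.13413.
n_1 = 150 × 0.13413 = 20.119... → 20.

20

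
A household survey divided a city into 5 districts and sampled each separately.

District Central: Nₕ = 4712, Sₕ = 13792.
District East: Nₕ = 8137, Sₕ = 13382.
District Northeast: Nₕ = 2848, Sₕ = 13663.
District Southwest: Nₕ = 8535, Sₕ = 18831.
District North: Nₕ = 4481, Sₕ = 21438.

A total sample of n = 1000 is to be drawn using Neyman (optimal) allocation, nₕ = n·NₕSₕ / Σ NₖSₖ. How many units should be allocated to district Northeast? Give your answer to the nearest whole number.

Σ NₕSₕ = 4712·13792 + 8137·13382 + 2848·13663 + 8535·18831 + 4481·21438 = 469575725.
Share for Northeast: 38912224/469575725 = 0.08287.
n_Northeast = 1000 × 0.08287 = 82.867... → 83.

83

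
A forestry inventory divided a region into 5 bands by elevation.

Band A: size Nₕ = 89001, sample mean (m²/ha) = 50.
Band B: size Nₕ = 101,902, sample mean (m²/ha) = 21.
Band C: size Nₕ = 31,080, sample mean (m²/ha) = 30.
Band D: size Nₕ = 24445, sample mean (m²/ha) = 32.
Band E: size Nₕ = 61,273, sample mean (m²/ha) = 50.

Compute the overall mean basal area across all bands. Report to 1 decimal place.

36.9

x̄_st = (Σ Nₕx̄ₕ) / (Σ Nₕ) = (89001·50 + 101902·21 + 31080·30 + 24445·32 + 61273·50) / 307701
= 11368282 / 307701 = 36.946... → 36.9.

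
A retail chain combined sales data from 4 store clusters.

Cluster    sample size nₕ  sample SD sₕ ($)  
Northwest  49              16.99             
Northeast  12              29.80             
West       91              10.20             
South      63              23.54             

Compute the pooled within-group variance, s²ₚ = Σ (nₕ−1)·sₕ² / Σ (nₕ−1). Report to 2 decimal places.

Degrees of freedom: 48 + 11 + 90 + 62 = 211.
Σ(nₕ−1)sₕ² = 48·288.6601 + 11·888.04 + 90·104.04 + 62·554.1316 = 67343.884.
s²ₚ = 67343.884 / 211 = 319.1653... → 319.17.

319.17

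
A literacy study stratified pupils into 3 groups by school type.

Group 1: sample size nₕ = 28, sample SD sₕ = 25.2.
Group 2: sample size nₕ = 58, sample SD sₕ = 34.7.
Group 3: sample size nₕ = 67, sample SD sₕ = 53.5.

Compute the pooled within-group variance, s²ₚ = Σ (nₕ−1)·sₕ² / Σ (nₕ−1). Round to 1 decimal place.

1831.3

Degrees of freedom: 27 + 57 + 66 = 150.
Σ(nₕ−1)sₕ² = 27·635.04 + 57·1204.09 + 66·2862.25 = 274687.71.
s²ₚ = 274687.71 / 150 = 1831.251... → 1831.3.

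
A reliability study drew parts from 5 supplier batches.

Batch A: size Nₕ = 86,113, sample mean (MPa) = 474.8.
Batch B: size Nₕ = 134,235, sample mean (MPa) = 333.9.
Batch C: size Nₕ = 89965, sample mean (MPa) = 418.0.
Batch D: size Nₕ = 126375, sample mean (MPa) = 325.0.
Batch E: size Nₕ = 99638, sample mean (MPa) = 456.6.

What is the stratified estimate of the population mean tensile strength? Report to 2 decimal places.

391.33

N = 536326; weights Wₕ = Nₕ/N = (0.1606, 0.2503, 0.1677, 0.2356, 0.1858).
x̄_st = Σ Wₕ·x̄ₕ = 0.1606·474.8 + 0.2503·333.9 + 0.1677·418.0 + 0.2356·325.0 + 0.1858·456.6 ≈ 391.3282...
→ 391.33.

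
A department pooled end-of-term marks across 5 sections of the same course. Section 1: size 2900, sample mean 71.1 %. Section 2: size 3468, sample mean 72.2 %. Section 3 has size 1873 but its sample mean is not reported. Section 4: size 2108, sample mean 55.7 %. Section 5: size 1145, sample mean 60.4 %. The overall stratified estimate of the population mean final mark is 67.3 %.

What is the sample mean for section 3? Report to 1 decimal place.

69.6

N = 2900 + 3468 + 1873 + 2108 + 1145 = 11494.
Overall total = μ·N = 67.3·11494 = 773546.2.
Subtract the known strata: 2900·71.1 + 3468·72.2 + 2108·55.7 + 1145·60.4 = 643153.2.
Remaining total for section 3: 773546.2 − 643153.2 = 130393.
Divide by its size: 130393 / 1873 = 69.617... → 69.6.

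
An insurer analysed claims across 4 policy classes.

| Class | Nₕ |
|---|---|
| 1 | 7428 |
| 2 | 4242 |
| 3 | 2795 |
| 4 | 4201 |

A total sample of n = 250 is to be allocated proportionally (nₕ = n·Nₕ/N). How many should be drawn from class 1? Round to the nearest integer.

N = 7428 + 4242 + 2795 + 4201 = 18666.
n_1 = 250·7428/18666 = 99.486... → 99.

99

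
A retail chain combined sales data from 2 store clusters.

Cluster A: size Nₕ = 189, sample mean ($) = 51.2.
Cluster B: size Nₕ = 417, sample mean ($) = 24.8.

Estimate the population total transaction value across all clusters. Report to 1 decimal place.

Estimate total by summing Nₕ·x̄ₕ over strata.
189·51.2 + 417·24.8 = 9676.8 + 10341.6 = 20018.4.

20018.4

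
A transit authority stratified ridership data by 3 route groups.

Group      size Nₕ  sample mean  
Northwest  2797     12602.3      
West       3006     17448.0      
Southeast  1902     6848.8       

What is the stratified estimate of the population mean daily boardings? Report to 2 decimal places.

x̄_st = (Σ Nₕx̄ₕ) / (Σ Nₕ) = (2797·12602.3 + 3006·17448.0 + 1902·6848.8) / 7705
= 100723738.7 / 7705 = 13072.5164... → 13072.52.

13072.52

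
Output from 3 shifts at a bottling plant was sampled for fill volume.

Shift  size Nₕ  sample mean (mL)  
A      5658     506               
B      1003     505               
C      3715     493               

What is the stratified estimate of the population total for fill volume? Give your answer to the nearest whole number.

5200958

Estimate total by summing Nₕ·x̄ₕ over strata.
5658·506 + 1003·505 + 3715·493 = 2862948 + 506515 + 1831495 = 5200958.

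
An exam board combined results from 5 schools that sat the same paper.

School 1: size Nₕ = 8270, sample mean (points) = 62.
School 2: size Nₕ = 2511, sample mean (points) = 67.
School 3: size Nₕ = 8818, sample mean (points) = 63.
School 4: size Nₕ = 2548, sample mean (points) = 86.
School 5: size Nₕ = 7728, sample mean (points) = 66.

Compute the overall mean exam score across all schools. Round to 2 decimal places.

N = 8270 + 2511 + 8818 + 2548 + 7728 = 29875.
The stratified mean weights each stratum mean by its population share Nₕ/N.
Σ Nₕx̄ₕ = 8270·62 + 2511·67 + 8818·63 + 2548·86 + 7728·66 = 512740 + 168237 + 555534 + 219128 + 510048 = 1965687.
Divide by N: 1965687 / 29875 = 65.7971... → 65.80.

65.80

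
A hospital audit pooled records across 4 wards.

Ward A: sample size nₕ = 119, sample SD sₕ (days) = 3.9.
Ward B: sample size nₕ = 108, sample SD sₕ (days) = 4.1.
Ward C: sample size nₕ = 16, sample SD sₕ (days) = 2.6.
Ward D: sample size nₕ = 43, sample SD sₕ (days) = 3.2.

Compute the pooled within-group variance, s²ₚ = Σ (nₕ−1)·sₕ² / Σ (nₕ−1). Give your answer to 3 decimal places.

A: (119−1)·3.9² = 118·15.21 = 1794.78
B: (108−1)·4.1² = 107·16.81 = 1798.67
C: (16−1)·2.6² = 15·6.76 = 101.4
D: (43−1)·3.2² = 42·10.24 = 430.08
Numerator = 4124.93; denominator = Σ(nₕ−1) = 282.
s²ₚ = 4124.93/282 = 14.62741... → 14.627.

14.627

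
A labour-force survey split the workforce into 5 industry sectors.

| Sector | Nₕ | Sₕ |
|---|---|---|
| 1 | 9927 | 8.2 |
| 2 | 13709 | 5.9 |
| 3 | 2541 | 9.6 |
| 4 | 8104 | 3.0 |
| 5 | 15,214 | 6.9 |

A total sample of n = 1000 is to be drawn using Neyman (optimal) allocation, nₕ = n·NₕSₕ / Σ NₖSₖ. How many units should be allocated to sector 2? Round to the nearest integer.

Σ NₕSₕ = 9927·8.2 + 13709·5.9 + 2541·9.6 + 8104·3.0 + 15214·6.9 = 315966.7.
Share for 2: 80883.1/315966.7 = 0.25599.
n_2 = 1000 × 0.25599 = 255.986... → 256.

256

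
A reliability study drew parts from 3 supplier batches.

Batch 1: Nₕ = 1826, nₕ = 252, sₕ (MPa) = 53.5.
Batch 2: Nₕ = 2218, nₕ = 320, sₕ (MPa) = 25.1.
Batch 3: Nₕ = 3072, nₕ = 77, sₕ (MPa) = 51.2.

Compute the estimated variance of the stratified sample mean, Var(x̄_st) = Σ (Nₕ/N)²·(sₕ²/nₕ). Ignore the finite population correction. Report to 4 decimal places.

N = 7116; Wₕ = Nₕ/N.
batch 1: (1826/7116)²·53.5²/252 = 0.7478882
batch 2: (2218/7116)²·25.1²/320 = 0.1912708
batch 3: (3072/7116)²·51.2²/77 = 6.3448264
Sum = 7.2839854 → 7.2840.

7.2840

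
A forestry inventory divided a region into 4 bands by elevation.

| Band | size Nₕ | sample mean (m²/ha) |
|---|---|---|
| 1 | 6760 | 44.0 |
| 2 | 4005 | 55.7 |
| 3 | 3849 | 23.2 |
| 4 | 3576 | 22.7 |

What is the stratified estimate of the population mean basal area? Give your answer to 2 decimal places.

x̄_st = (Σ Nₕx̄ₕ) / (Σ Nₕ) = (6760·44.0 + 4005·55.7 + 3849·23.2 + 3576·22.7) / 18190
= 690990.5 / 18190 = 37.9874... → 37.99.

37.99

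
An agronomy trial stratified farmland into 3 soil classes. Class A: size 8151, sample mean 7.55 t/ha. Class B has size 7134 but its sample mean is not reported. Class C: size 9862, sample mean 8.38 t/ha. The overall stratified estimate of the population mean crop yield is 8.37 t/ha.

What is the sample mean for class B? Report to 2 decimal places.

9.29

Σ Nₕx̄ₕ = N·μ, so 7134·x̄_B = 25147·8.37 − (8151·7.55 + 9862·8.38).
= 210480.39 − 144183.61 = 66296.78.
x̄_B = 66296.78 / 7134 = 9.2931... → 9.29.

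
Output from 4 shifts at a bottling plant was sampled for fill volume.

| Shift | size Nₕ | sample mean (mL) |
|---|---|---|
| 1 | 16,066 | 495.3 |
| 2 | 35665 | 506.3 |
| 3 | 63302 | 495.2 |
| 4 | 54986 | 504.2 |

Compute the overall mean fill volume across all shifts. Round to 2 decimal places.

x̄_st = (Σ Nₕx̄ₕ) / (Σ Nₕ) = (16066·495.3 + 35665·506.3 + 63302·495.2 + 54986·504.2) / 170019
= 85085770.9 / 170019 = 500.4486... → 500.45.

500.45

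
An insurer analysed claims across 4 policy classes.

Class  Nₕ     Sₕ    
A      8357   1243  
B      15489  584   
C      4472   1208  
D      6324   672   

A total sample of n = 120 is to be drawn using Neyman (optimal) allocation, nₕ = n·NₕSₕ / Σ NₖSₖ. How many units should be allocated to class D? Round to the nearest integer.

A: NₕSₕ = 8357·1243 = 10387751
B: NₕSₕ = 15489·584 = 9045576
C: NₕSₕ = 4472·1208 = 5402176
D: NₕSₕ = 6324·672 = 4249728
Σ NₕSₕ = 29085231.
n_D = 120·4249728/29085231 = 17.534... → 18.

18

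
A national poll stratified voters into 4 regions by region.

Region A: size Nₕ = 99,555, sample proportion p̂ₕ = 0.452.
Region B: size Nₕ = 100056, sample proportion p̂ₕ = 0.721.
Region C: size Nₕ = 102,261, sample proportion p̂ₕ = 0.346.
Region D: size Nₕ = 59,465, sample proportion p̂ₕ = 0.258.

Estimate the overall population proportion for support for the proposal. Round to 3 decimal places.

Wₕ = Nₕ/N with N = 361337: 0.2755, 0.2769, 0.2830, 0.1646.
p̂_st = 0.2755·0.452 + 0.2769·0.721 + 0.2830·0.346 + 0.1646·0.258 ≈ 0.46456... → 0.465.

0.465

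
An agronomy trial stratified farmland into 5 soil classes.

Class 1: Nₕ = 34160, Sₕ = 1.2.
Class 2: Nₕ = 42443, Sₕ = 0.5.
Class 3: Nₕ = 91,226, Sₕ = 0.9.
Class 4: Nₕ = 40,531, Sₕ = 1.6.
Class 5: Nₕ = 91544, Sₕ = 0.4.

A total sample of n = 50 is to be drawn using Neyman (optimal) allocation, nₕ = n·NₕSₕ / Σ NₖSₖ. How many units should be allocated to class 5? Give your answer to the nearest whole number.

7

Σ NₕSₕ = 34160·1.2 + 42443·0.5 + 91226·0.9 + 40531·1.6 + 91544·0.4 = 245784.1.
Share for 5: 36617.6/245784.1 = 0.14898.
n_5 = 50 × 0.14898 = 7.449... → 7.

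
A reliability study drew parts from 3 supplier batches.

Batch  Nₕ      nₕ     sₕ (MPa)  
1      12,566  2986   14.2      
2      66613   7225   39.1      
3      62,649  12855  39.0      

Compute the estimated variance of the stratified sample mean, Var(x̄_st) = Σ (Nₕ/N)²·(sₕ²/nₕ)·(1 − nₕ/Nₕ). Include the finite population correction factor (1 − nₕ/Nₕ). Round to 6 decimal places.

0.060369

N = 141828; Wₕ = Nₕ/N.
batch 1: (12566/141828)²·14.2²/2986·(1 − 2986/12566) = 0.000404134
batch 2: (66613/141828)²·39.1²/7225·(1 − 7225/66613) = 0.041614952
batch 3: (62649/141828)²·39.0²/12855·(1 − 12855/62649) = 0.018349504
Sum = 0.060368590 → 0.060369.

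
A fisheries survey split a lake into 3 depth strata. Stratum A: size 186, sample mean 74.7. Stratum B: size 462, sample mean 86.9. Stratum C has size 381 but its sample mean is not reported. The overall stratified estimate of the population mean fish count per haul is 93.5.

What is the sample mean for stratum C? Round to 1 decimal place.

Σ Nₕx̄ₕ = N·μ, so 381·x̄_C = 1029·93.5 − (186·74.7 + 462·86.9).
= 96211.5 − 54042 = 42169.5.
x̄_C = 42169.5 / 381 = 110.681... → 110.7.

110.7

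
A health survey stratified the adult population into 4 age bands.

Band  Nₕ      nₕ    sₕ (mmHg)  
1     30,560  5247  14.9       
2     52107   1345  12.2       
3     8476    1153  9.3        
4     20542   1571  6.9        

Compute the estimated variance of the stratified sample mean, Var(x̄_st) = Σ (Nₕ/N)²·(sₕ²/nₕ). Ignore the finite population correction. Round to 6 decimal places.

0.028713

N = 111685. Term for each stratum: Wₕ²sₕ²/nₕ.
Var(x̄_st) = 0.003167951 + 0.024087949 + 0.000432045 + 0.001025222 = 0.028713166 → 0.028713.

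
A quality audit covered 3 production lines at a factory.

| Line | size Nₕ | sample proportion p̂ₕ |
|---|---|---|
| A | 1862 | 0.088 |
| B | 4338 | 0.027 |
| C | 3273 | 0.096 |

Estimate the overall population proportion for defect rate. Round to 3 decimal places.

0.063

Wₕ = Nₕ/N with N = 9473: 0.1966, 0.4579, 0.3455.
p̂_st = 0.1966·0.088 + 0.4579·0.027 + 0.3455·0.096 ≈ 0.06283... → 0.063.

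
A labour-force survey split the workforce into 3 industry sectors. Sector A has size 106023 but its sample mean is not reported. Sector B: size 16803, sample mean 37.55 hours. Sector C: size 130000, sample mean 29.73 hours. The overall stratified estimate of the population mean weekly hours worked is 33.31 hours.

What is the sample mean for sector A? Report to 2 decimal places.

37.03

N = 106023 + 16803 + 130000 = 252826.
Overall total = μ·N = 33.31·252826 = 8421634.06.
Subtract the known strata: 16803·37.55 + 130000·29.73 = 4495852.65.
Remaining total for sector A: 8421634.06 − 4495852.65 = 3925781.41.
Divide by its size: 3925781.41 / 106023 = 37.0276... → 37.03.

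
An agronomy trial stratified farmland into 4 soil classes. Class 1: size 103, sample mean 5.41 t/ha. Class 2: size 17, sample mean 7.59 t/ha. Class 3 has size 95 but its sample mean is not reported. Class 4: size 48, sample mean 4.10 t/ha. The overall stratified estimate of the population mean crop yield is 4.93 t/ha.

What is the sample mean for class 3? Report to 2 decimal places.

N = 103 + 17 + 95 + 48 = 263.
Overall total = μ·N = 4.93·263 = 1296.59.
Subtract the known strata: 103·5.41 + 17·7.59 + 48·4.10 = 883.06.
Remaining total for class 3: 1296.59 − 883.06 = 413.53.
Divide by its size: 413.53 / 95 = 4.3529... → 4.35.

4.35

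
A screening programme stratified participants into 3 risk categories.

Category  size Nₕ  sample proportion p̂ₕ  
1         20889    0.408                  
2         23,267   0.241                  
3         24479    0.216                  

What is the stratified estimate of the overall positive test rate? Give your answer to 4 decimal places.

0.2829

N = 20889 + 23267 + 24479 = 68635.
Overall proportion = Σ (Nₕ/N)·p̂ₕ.
Σ Nₕp̂ₕ = 8522.712 + 5607.347 + 5287.464 = 19417.523.
19417.523 / 68635 = 0.282910... → 0.2829.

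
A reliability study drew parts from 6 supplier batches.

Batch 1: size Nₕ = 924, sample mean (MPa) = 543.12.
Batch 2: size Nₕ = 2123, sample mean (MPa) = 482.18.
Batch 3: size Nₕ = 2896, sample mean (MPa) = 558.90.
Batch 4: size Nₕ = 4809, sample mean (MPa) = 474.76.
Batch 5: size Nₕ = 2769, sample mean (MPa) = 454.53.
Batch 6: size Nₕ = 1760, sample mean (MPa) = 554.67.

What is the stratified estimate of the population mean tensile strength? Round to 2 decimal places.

501.41

N = 924 + 2123 + 2896 + 4809 + 2769 + 1760 = 15281.
Weight each subgroup mean by Nₕ/N and sum.
Σ Nₕx̄ₕ = 924·543.12 + 2123·482.18 + 2896·558.90 + 4809·474.76 + 2769·454.53 + 1760·554.67 = 501842.88 + 1023668.14 + 1618574.4 + 2283120.84 + 1258593.57 + 976219.2 = 7662019.03.
Divide by N: 7662019.03 / 15281 = 501.4082... → 501.41.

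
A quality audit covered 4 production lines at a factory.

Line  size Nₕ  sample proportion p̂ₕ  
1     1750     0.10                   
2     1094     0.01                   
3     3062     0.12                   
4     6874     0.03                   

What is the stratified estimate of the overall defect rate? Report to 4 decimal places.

N = 1750 + 1094 + 3062 + 6874 = 12780.
Overall proportion = Σ (Nₕ/N)·p̂ₕ.
Σ Nₕp̂ₕ = 175 + 10.94 + 367.44 + 206.22 = 759.6.
759.6 / 12780 = 0.059437... → 0.0594.

0.0594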